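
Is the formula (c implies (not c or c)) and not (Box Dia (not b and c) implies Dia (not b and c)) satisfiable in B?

Unsatisfiable

1. (c implies (not c or c)) and not (Box Dia (not b and c) implies Dia (not b and c)), 0
2. c implies (not c or c), 0   [and-rule on 1]
3. not (Box Dia (not b and c) implies Dia (not b and c)), 0   [and-rule on 1]
4. Box Dia (not b and c), 0   [neg-implies-rule on 3]
5. not Dia (not b and c), 0   [neg-implies-rule on 3]
6. Dia (not b and c), 0   [Box-rule on 4 via 0R0]
7. not (not b and c), 0   [neg-Dia-rule on 5 via 0R0]
8. not c or c, 0   [implies-rule on 2 (branches; this branch)]
9. not c, 0   [neg-and-rule on 7 (branches; this branch)]
10. not b and c, 1   [Dia-rule on 6: fresh world 1, 0R1]
11. not b, 1   [and-rule on 10]
12. c, 1   [and-rule on 10]
13. Dia (not b and c), 1   [Box-rule on 4 via 0R1]
14. not (not b and c), 1   [neg-Dia-rule on 5 via 0R1]
15. not c, 1   [neg-and-rule on 14 (branches; this branch)]
Accessibility: 0R0, 0R1, 1R0, 1R1
Branch closes: c and not c both at 1.
All branches of the tableau close; one closing branch shown above.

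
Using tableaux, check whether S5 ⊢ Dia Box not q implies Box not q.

Valid

Tableau for the negation not (Dia Box not q implies Box not q):
1. not (Dia Box not q implies Box not q), u
2. Dia Box not q, u
3. not Box not q, u
4. Box not q, v
5. not q, u
6. not q, v
7. q, w
8. not q, w
Accessibility: uRu, uRv, uRw, vRu, vRv, vRw, wRu, wRv, wRw
Branch closes: q and not q both at w.
All branches of the negation close; one closing branch shown above.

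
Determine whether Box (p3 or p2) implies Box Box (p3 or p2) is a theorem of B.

Tableau for the negation not (Box (p3 or p2) implies Box Box (p3 or p2)):
1. not (Box (p3 or p2) implies Box Box (p3 or p2)), u
2. Box (p3 or p2), u   [neg-implies-rule on 1]
3. not Box Box (p3 or p2), u   [neg-implies-rule on 1]
4. p3 or p2, u   [Box-rule on 2 via uRu]
5. p2, u   [or-rule on 4 (branches; this branch)]
6. not Box (p3 or p2), v   [neg-Box-rule on 3: fresh world v, uRv]
7. p3 or p2, v   [Box-rule on 2 via uRv]
8. p2, v   [or-rule on 7 (branches; this branch)]
9. not (p3 or p2), w   [neg-Box-rule on 6: fresh world w, vRw]
10. not p3, w   [neg-or-rule on 9]
11. not p2, w   [neg-or-rule on 9]
Accessibility: uRu, uRv, vRu, vRv, vRw, wRv, wRw
The negation has an open branch (countermodel exists).

Invalid (countermodel exists)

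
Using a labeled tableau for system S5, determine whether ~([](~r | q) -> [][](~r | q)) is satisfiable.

1. ~([](~r | q) -> [][](~r | q)), u
2. [](~r | q), u
3. ~[][](~r | q), u
4. ~r | q, u
5. q, u
6. ~[](~r | q), v
7. ~r | q, v
8. q, v
9. ~(~r | q), w
10. r, w
11. ~q, w
12. ~r | q, w
13. q, w
Accessibility: uRu, uRv, uRw, vRu, vRv, vRw, wRu, wRv, wRw
Branch closes: q and ~q both at w.
All branches of the tableau close; one closing branch shown above.

Unsatisfiable (every branch closes)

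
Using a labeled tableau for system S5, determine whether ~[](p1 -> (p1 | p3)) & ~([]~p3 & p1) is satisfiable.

1. ~[](p1 -> (p1 | p3)) & ~([]~p3 & p1), u
2. ~[](p1 -> (p1 | p3)), u
3. ~([]~p3 & p1), u
4. ~p1, u
5. ~(p1 -> (p1 | p3)), v
6. p1, v
7. ~(p1 | p3), v
8. ~p1, v
9. ~p3, v
Accessibility: uRu, uRv, vRu, vRv
Branch closes: p1 and ~p1 both at v.
All branches of the tableau close; one closing branch shown above.

No, unsatisfiable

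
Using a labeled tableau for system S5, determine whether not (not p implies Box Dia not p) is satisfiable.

No, unsatisfiable

1. not (not p implies Box Dia not p), w0
2. not p, w0   [neg-implies-rule on 1]
3. not Box Dia not p, w0   [neg-implies-rule on 1]
4. not Dia not p, w1   [neg-Box-rule on 3: fresh world w1, w0Rw1]
5. p, w0   [neg-Dia-rule on 4 via w1Rw0]
Accessibility: w0Rw0, w0Rw1, w1Rw0, w1Rw1
Branch closes: p and not p both at w0.
Every branch closes; the branch above is one of them.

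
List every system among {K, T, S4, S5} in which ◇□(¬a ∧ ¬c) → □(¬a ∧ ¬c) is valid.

S5

S5-tableau for the negation ¬(◇□(¬a ∧ ¬c) → □(¬a ∧ ¬c)):
1. ¬(◇□(¬a ∧ ¬c) → □(¬a ∧ ¬c)), 0
2. ◇□(¬a ∧ ¬c), 0   [¬→-rule on 1]
3. ¬□(¬a ∧ ¬c), 0   [¬→-rule on 1]
4. □(¬a ∧ ¬c), 1   [◇-rule on 2: fresh world 1, 0R1]
5. ¬a ∧ ¬c, 0   [□-rule on 4 via 1R0]
6. ¬a, 0   [∧-rule on 5]
7. ¬c, 0   [∧-rule on 5]
8. ¬a ∧ ¬c, 1   [□-rule on 4 via 1R1]
9. ¬a, 1   [∧-rule on 8]
10. ¬c, 1   [∧-rule on 8]
11. ¬(¬a ∧ ¬c), 2   [¬□-rule on 3: fresh world 2, 0R2]
12. ¬a ∧ ¬c, 2   [□-rule on 4 via 1R2]
13. ¬a, 2   [∧-rule on 12]
14. ¬c, 2   [∧-rule on 12]
15. c, 2   [¬∧-rule on 11 (branches; this branch)]
Accessibility: 0R0, 0R1, 0R2, 1R0, 1R1, 1R2, 2R0, 2R1, 2R2
Branch closes: c and ¬c both at 2.
Every branch closes (one shown): valid in S5.
S4-tableau for the negation ¬(◇□(¬a ∧ ¬c) → □(¬a ∧ ¬c)):
1. ¬(◇□(¬a ∧ ¬c) → □(¬a ∧ ¬c)), 0
2. ◇□(¬a ∧ ¬c), 0   [¬→-rule on 1]
3. ¬□(¬a ∧ ¬c), 0   [¬→-rule on 1]
4. □(¬a ∧ ¬c), 1   [◇-rule on 2: fresh world 1, 0R1]
5. ¬a ∧ ¬c, 1   [□-rule on 4 via 1R1]
6. ¬a, 1   [∧-rule on 5]
7. ¬c, 1   [∧-rule on 5]
8. ¬(¬a ∧ ¬c), 2   [¬□-rule on 3: fresh world 2, 0R2]
9. c, 2   [¬∧-rule on 8 (branches; this branch)]
Accessibility: 0R0, 0R1, 0R2, 1R1, 2R2
Complete open branch: countermodel on an S4-frame, so not valid in S4, nor in K, T (the same frame is also a K-frame and a T-frame).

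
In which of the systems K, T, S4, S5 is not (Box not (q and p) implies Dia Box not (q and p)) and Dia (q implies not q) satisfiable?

K

T-tableau for the formula:
1. not (Box not (q and p) implies Dia Box not (q and p)) and Dia (q implies not q), u
2. not (Box not (q and p) implies Dia Box not (q and p)), u
3. Dia (q implies not q), u
4. Box not (q and p), u
5. not Dia Box not (q and p), u
6. not (q and p), u
7. not Box not (q and p), u
8. not p, u
9. q implies not q, v
10. not (q and p), v
11. not Box not (q and p), v
12. not q, v
13. not p, v
14. q and p, w
15. q, w
16. p, w
17. not (q and p), w
18. not Box not (q and p), w
19. not p, w
Accessibility: uRu, uRv, uRw, vRv, wRw
Branch closes: p and not p both at w.
Every branch closes (one shown): unsatisfiable in T, hence also in S4, S5 (every S4/S5-frame is a T-frame).
K-tableau for the formula:
1. not (Box not (q and p) implies Dia Box not (q and p)) and Dia (q implies not q), u
2. not (Box not (q and p) implies Dia Box not (q and p)), u
3. Dia (q implies not q), u
4. Box not (q and p), u
5. not Dia Box not (q and p), u
6. q implies not q, v
7. not (q and p), v
8. not Box not (q and p), v
9. not q, v
10. not p, v
11. q and p, w
12. q, w
13. p, w
Accessibility: uRv, vRw
Complete open branch: satisfiable in K.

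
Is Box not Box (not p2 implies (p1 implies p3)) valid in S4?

Invalid (countermodel exists)

Tableau for the negation not Box not Box (not p2 implies (p1 implies p3)):
1. not Box not Box (not p2 implies (p1 implies p3)), 0
2. Box (not p2 implies (p1 implies p3)), 1
3. not p2 implies (p1 implies p3), 1
4. p1 implies p3, 1
5. p3, 1
Accessibility: 0R0, 0R1, 1R1
The negation has an open branch (countermodel exists).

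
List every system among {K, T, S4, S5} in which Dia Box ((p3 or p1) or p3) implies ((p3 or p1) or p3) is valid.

S4-tableau for the negation not (Dia Box ((p3 or p1) or p3) implies ((p3 or p1) or p3)):
1. not (Dia Box ((p3 or p1) or p3) implies ((p3 or p1) or p3)), w0
2. Dia Box ((p3 or p1) or p3), w0
3. not ((p3 or p1) or p3), w0
4. not (p3 or p1), w0
5. not p3, w0
6. not p1, w0
7. Box ((p3 or p1) or p3), w1
8. (p3 or p1) or p3, w1
9. p3, w1
Accessibility: w0Rw0, w0Rw1, w1Rw1
Complete open branch: countermodel on an S4-frame, so not valid in S4, nor in K, T (the same frame is also a K-frame and a T-frame).
S5-tableau for the negation not (Dia Box ((p3 or p1) or p3) implies ((p3 or p1) or p3)):
1. not (Dia Box ((p3 or p1) or p3) implies ((p3 or p1) or p3)), w0
2. Dia Box ((p3 or p1) or p3), w0
3. not ((p3 or p1) or p3), w0
4. not (p3 or p1), w0
5. not p3, w0
6. not p1, w0
7. Box ((p3 or p1) or p3), w1
8. (p3 or p1) or p3, w0
9. (p3 or p1) or p3, w1
10. p3 or p1, w0
11. p3, w1
12. p1, w0
Accessibility: w0Rw0, w0Rw1, w1Rw0, w1Rw1
Branch closes: p1 and not p1 both at w0.
Every branch closes (one shown): valid in S5.

S5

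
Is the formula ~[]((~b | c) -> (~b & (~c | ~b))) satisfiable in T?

Satisfiable

1. ~[]((~b | c) -> (~b & (~c | ~b))), u
2. ~((~b | c) -> (~b & (~c | ~b))), v   [~[]-rule on 1: fresh world v, uRv]
3. ~b | c, v   [~->-rule on 2]
4. ~(~b & (~c | ~b)), v   [~->-rule on 2]
5. c, v   [|-rule on 3 (branches; this branch)]
6. ~(~c | ~b), v   [~&-rule on 4 (branches; this branch)]
7. b, v   [~|-rule on 6]
Accessibility: uRu, uRv, vRv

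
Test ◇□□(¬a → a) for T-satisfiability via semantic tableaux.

Yes, satisfiable

1. ◇□□(¬a → a), w0
2. □□(¬a → a), w1
3. □(¬a → a), w1
4. ¬a → a, w1
5. a, w1
Accessibility: w0Rw0, w0Rw1, w1Rw1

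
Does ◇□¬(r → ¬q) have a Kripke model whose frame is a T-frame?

Satisfiable

1. ◇□¬(r → ¬q), 0
2. □¬(r → ¬q), 1   [◇-rule on 1: fresh world 1, 0R1]
3. ¬(r → ¬q), 1   [□-rule on 2 via 1R1]
4. r, 1   [¬→-rule on 3]
5. q, 1   [¬→-rule on 3]
Accessibility: 0R0, 0R1, 1R1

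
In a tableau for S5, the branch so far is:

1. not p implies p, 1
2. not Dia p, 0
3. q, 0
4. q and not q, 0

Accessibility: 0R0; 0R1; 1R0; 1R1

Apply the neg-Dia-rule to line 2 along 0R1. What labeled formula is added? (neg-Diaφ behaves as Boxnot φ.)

not p, 1

neg-Diaφ behaves as Boxnot φ: propagate the negated body to each accessible world.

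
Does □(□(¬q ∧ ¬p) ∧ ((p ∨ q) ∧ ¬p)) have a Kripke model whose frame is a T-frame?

No, unsatisfiable

1. □(□(¬q ∧ ¬p) ∧ ((p ∨ q) ∧ ¬p)), u
2. □(¬q ∧ ¬p) ∧ ((p ∨ q) ∧ ¬p), u
3. □(¬q ∧ ¬p), u
4. (p ∨ q) ∧ ¬p, u
5. p ∨ q, u
6. ¬p, u
7. ¬q ∧ ¬p, u
8. ¬q, u
9. q, u
Accessibility: uRu
Branch closes: q and ¬q both at u.
(One branch shown.) All branches close.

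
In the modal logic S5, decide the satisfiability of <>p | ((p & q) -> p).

Satisfiable

1. <>p | ((p & q) -> p), 0
2. (p & q) -> p, 0
3. p, 0
Accessibility: 0R0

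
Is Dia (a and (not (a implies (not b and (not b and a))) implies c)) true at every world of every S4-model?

No, not valid

Tableau for the negation not Dia (a and (not (a implies (not b and (not b and a))) implies c)):
1. not Dia (a and (not (a implies (not b and (not b and a))) implies c)), u
2. not (a and (not (a implies (not b and (not b and a))) implies c)), u
3. not (not (a implies (not b and (not b and a))) implies c), u
4. not (a implies (not b and (not b and a))), u
5. not c, u
6. a, u
7. not (not b and (not b and a)), u
8. not (not b and a), u
9. b, u
Accessibility: uRu
The negation has an open branch (countermodel exists).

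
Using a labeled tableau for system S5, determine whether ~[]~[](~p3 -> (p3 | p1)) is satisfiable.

Satisfiable (open branch found)

1. ~[]~[](~p3 -> (p3 | p1)), u
2. [](~p3 -> (p3 | p1)), v
3. ~p3 -> (p3 | p1), u
4. ~p3 -> (p3 | p1), v
5. p3 | p1, u
6. p3 | p1, v
7. p1, u
8. p1, v
Accessibility: uRu, uRv, vRu, vRv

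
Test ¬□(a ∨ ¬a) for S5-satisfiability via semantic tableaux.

Unsatisfiable

1. ¬□(a ∨ ¬a), w0
2. ¬(a ∨ ¬a), w1
3. ¬a, w1
4. a, w1
Accessibility: w0Rw0, w0Rw1, w1Rw0, w1Rw1
Branch closes: a and ¬a both at w1.
All branches of the tableau close; one closing branch shown above.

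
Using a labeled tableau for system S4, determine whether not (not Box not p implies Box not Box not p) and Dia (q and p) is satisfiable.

1. not (not Box not p implies Box not Box not p) and Dia (q and p), w0
2. not (not Box not p implies Box not Box not p), w0   [and-rule on 1]
3. Dia (q and p), w0   [and-rule on 1]
4. not Box not p, w0   [neg-implies-rule on 2]
5. not Box not Box not p, w0   [neg-implies-rule on 2]
6. q and p, w1   [Dia-rule on 3: fresh world w1, w0Rw1]
7. q, w1   [and-rule on 6]
8. p, w1   [and-rule on 6]
9. p, w2   [neg-Box-rule on 4: fresh world w2, w0Rw2]
10. Box not p, w3   [neg-Box-rule on 5: fresh world w3, w0Rw3]
11. not p, w3   [Box-rule on 10 via w3Rw3]
Accessibility: w0Rw0, w0Rw1, w0Rw2, w0Rw3, w1Rw1, w2Rw2, w3Rw3

Satisfiable (open branch found)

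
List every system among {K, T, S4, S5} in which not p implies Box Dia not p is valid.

S4-tableau for the negation not (not p implies Box Dia not p):
1. not (not p implies Box Dia not p), w0
2. not p, w0
3. not Box Dia not p, w0
4. not Dia not p, w1
5. p, w1
Accessibility: w0Rw0, w0Rw1, w1Rw1
Complete open branch: countermodel on an S4-frame, so not valid in S4, nor in K, T (the same frame is also a K-frame and a T-frame).
S5-tableau for the negation not (not p implies Box Dia not p):
1. not (not p implies Box Dia not p), w0
2. not p, w0
3. not Box Dia not p, w0
4. not Dia not p, w1
5. p, w0
Accessibility: w0Rw0, w0Rw1, w1Rw0, w1Rw1
Branch closes: p and not p both at w0.
Every branch closes (one shown): valid in S5.

S5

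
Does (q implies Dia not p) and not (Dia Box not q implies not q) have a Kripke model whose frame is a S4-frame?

Satisfiable (open branch found)

1. (q implies Dia not p) and not (Dia Box not q implies not q), w0
2. q implies Dia not p, w0   [and-rule on 1]
3. not (Dia Box not q implies not q), w0   [and-rule on 1]
4. Dia Box not q, w0   [neg-implies-rule on 3]
5. q, w0   [neg-implies-rule on 3]
6. Dia not p, w0   [implies-rule on 2 (branches; this branch)]
7. Box not q, w1   [Dia-rule on 4: fresh world w1, w0Rw1]
8. not q, w1   [Box-rule on 7 via w1Rw1]
9. not p, w2   [Dia-rule on 6: fresh world w2, w0Rw2]
Accessibility: w0Rw0, w0Rw1, w0Rw2, w1Rw1, w2Rw2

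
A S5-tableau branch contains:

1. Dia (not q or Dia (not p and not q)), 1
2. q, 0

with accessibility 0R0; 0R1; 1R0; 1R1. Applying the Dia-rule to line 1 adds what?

a fresh world 2 with 1R2, and not q or Dia (not p and not q) at 2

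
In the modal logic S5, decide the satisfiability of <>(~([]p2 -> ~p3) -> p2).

1. <>(~([]p2 -> ~p3) -> p2), u
2. ~([]p2 -> ~p3) -> p2, v
3. p2, v
Accessibility: uRu, uRv, vRu, vRv

Satisfiable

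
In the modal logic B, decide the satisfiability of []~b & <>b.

1. []~b & <>b, 0
2. []~b, 0
3. <>b, 0
4. ~b, 0
5. b, 1
6. ~b, 1
Accessibility: 0R0, 0R1, 1R0, 1R1
Branch closes: b and ~b both at 1.
Every branch closes; the branch above is one of them.

Unsatisfiable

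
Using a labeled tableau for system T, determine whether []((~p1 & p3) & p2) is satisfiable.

Satisfiable (open branch found)

1. []((~p1 & p3) & p2), 0
2. (~p1 & p3) & p2, 0
3. ~p1 & p3, 0
4. p2, 0
5. ~p1, 0
6. p3, 0
Accessibility: 0R0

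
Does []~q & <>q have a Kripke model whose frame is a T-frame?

Unsatisfiable

1. []~q & <>q, u
2. []~q, u
3. <>q, u
4. ~q, u
5. q, v
6. ~q, v
Accessibility: uRu, uRv, vRv
Branch closes: q and ~q both at v.
All branches of the tableau close; one closing branch shown above.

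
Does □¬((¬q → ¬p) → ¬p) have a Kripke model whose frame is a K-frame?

Satisfiable (open branch found)

1. □¬((¬q → ¬p) → ¬p), 0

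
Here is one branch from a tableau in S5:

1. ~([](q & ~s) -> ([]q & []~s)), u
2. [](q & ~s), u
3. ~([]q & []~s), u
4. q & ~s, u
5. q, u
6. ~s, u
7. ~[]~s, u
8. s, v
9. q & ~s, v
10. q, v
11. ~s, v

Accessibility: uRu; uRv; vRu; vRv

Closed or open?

Both s and ~s appear at v.

Closed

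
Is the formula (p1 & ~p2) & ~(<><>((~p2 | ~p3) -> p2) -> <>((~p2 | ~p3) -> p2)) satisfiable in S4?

1. (p1 & ~p2) & ~(<><>((~p2 | ~p3) -> p2) -> <>((~p2 | ~p3) -> p2)), u
2. p1 & ~p2, u
3. ~(<><>((~p2 | ~p3) -> p2) -> <>((~p2 | ~p3) -> p2)), u
4. p1, u
5. ~p2, u
6. <><>((~p2 | ~p3) -> p2), u
7. ~<>((~p2 | ~p3) -> p2), u
8. ~((~p2 | ~p3) -> p2), u
9. ~p2 | ~p3, u
10. ~p3, u
11. <>((~p2 | ~p3) -> p2), v
12. ~((~p2 | ~p3) -> p2), v
13. ~p2 | ~p3, v
14. ~p2, v
15. ~p3, v
16. (~p2 | ~p3) -> p2, w
17. ~((~p2 | ~p3) -> p2), w
18. ~p2 | ~p3, w
19. ~p2, w
20. ~(~p2 | ~p3), w
21. p2, w
22. p3, w
Accessibility: uRu, uRv, uRw, vRv, vRw, wRw
Branch closes: p2 and ~p2 both at w.
(One branch shown.) All branches close.

Unsatisfiable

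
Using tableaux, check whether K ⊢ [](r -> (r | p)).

Valid

Tableau for the negation ~[](r -> (r | p)):
1. ~[](r -> (r | p)), w0
2. ~(r -> (r | p)), w1
3. r, w1
4. ~(r | p), w1
5. ~r, w1
6. ~p, w1
Accessibility: w0Rw1
Branch closes: r and ~r both at w1.
All branches of the negation close; one closing branch shown above.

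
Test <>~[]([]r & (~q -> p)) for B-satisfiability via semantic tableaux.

1. <>~[]([]r & (~q -> p)), u
2. ~[]([]r & (~q -> p)), v
3. ~([]r & (~q -> p)), w
4. ~(~q -> p), w
5. ~q, w
6. ~p, w
Accessibility: uRu, uRv, vRu, vRv, vRw, wRv, wRw

Satisfiable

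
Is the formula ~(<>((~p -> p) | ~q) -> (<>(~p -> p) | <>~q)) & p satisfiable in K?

1. ~(<>((~p -> p) | ~q) -> (<>(~p -> p) | <>~q)) & p, u
2. ~(<>((~p -> p) | ~q) -> (<>(~p -> p) | <>~q)), u   [&-rule on 1]
3. p, u   [&-rule on 1]
4. <>((~p -> p) | ~q), u   [~->-rule on 2]
5. ~(<>(~p -> p) | <>~q), u   [~->-rule on 2]
6. ~<>(~p -> p), u   [~|-rule on 5]
7. ~<>~q, u   [~|-rule on 5]
8. (~p -> p) | ~q, v   [<>-rule on 4: fresh world v, uRv]
9. ~(~p -> p), v   [~<>-rule on 6 via uRv]
10. ~p, v   [~->-rule on 9]
11. q, v   [~<>-rule on 7 via uRv]
12. ~p -> p, v   [|-rule on 8 (branches; this branch)]
13. p, v   [->-rule on 12 (branches; this branch)]
Accessibility: uRv
Branch closes: p and ~p both at v.
(One branch shown.) All branches close.

No, unsatisfiable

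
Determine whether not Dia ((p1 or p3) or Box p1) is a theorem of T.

Tableau for the negation Dia ((p1 or p3) or Box p1):
1. Dia ((p1 or p3) or Box p1), 0
2. (p1 or p3) or Box p1, 1   [Dia-rule on 1: fresh world 1, 0R1]
3. Box p1, 1   [or-rule on 2 (branches; this branch)]
4. p1, 1   [Box-rule on 3 via 1R1]
Accessibility: 0R0, 0R1, 1R1
The negation has an open branch (countermodel exists).

Invalid (countermodel exists)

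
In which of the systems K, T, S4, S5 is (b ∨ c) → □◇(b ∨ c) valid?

S5

S5-tableau for the negation ¬((b ∨ c) → □◇(b ∨ c)):
1. ¬((b ∨ c) → □◇(b ∨ c)), w0
2. b ∨ c, w0
3. ¬□◇(b ∨ c), w0
4. c, w0
5. ¬◇(b ∨ c), w1
6. ¬(b ∨ c), w0
7. ¬b, w0
8. ¬c, w0
Accessibility: w0Rw0, w0Rw1, w1Rw0, w1Rw1
Branch closes: c and ¬c both at w0.
Every branch closes (one shown): valid in S5.
S4-tableau for the negation ¬((b ∨ c) → □◇(b ∨ c)):
1. ¬((b ∨ c) → □◇(b ∨ c)), w0
2. b ∨ c, w0
3. ¬□◇(b ∨ c), w0
4. c, w0
5. ¬◇(b ∨ c), w1
6. ¬(b ∨ c), w1
7. ¬b, w1
8. ¬c, w1
Accessibility: w0Rw0, w0Rw1, w1Rw1
Complete open branch: countermodel on an S4-frame, so not valid in S4, nor in K, T (the same frame is also a K-frame and a T-frame).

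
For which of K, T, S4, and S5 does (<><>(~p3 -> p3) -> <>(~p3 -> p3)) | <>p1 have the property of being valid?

S4, S5

S4-tableau for the negation ~((<><>(~p3 -> p3) -> <>(~p3 -> p3)) | <>p1):
1. ~((<><>(~p3 -> p3) -> <>(~p3 -> p3)) | <>p1), w0
2. ~(<><>(~p3 -> p3) -> <>(~p3 -> p3)), w0   [~|-rule on 1]
3. ~<>p1, w0   [~|-rule on 1]
4. <><>(~p3 -> p3), w0   [~->-rule on 2]
5. ~<>(~p3 -> p3), w0   [~->-rule on 2]
6. ~p1, w0   [~<>-rule on 3 via w0Rw0]
7. ~(~p3 -> p3), w0   [~<>-rule on 5 via w0Rw0]
8. ~p3, w0   [~->-rule on 7]
9. <>(~p3 -> p3), w1   [<>-rule on 4: fresh world w1, w0Rw1]
10. ~p1, w1   [~<>-rule on 3 via w0Rw1]
11. ~(~p3 -> p3), w1   [~<>-rule on 5 via w0Rw1]
12. ~p3, w1   [~->-rule on 11]
13. ~p3 -> p3, w2   [<>-rule on 9: fresh world w2, w1Rw2]
14. ~p1, w2   [~<>-rule on 3 via w0Rw2]
15. ~(~p3 -> p3), w2   [~<>-rule on 5 via w0Rw2]
16. ~p3, w2   [~->-rule on 15]
17. p3, w2   [->-rule on 13 (branches; this branch)]
Accessibility: w0Rw0, w0Rw1, w0Rw2, w1Rw1, w1Rw2, w2Rw2
Branch closes: p3 and ~p3 both at w2.
Every branch closes (one shown): valid in S4, hence also in S5 (every theorem of S4 is a theorem of S5).
T-tableau for the negation ~((<><>(~p3 -> p3) -> <>(~p3 -> p3)) | <>p1):
1. ~((<><>(~p3 -> p3) -> <>(~p3 -> p3)) | <>p1), w0
2. ~(<><>(~p3 -> p3) -> <>(~p3 -> p3)), w0   [~|-rule on 1]
3. ~<>p1, w0   [~|-rule on 1]
4. <><>(~p3 -> p3), w0   [~->-rule on 2]
5. ~<>(~p3 -> p3), w0   [~->-rule on 2]
6. ~p1, w0   [~<>-rule on 3 via w0Rw0]
7. ~(~p3 -> p3), w0   [~<>-rule on 5 via w0Rw0]
8. ~p3, w0   [~->-rule on 7]
9. <>(~p3 -> p3), w1   [<>-rule on 4: fresh world w1, w0Rw1]
10. ~p1, w1   [~<>-rule on 3 via w0Rw1]
11. ~(~p3 -> p3), w1   [~<>-rule on 5 via w0Rw1]
12. ~p3, w1   [~->-rule on 11]
13. ~p3 -> p3, w2   [<>-rule on 9: fresh world w2, w1Rw2]
14. p3, w2   [->-rule on 13 (branches; this branch)]
Accessibility: w0Rw0, w0Rw1, w1Rw1, w1Rw2, w2Rw2
Complete open branch: countermodel on a T-frame, so not valid in T, nor in K (the same frame is also a K-frame).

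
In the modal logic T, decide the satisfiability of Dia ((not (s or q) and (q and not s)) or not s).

1. Dia ((not (s or q) and (q and not s)) or not s), 0
2. (not (s or q) and (q and not s)) or not s, 1   [Dia-rule on 1: fresh world 1, 0R1]
3. not s, 1   [or-rule on 2 (branches; this branch)]
Accessibility: 0R0, 0R1, 1R1

Satisfiable (open branch found)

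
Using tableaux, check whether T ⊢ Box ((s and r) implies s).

Tableau for the negation not Box ((s and r) implies s):
1. not Box ((s and r) implies s), w0
2. not ((s and r) implies s), w1
3. s and r, w1
4. not s, w1
5. s, w1
6. r, w1
Accessibility: w0Rw0, w0Rw1, w1Rw1
Branch closes: s and not s both at w1.
Every branch of the negation's tableau closes; the branch above is one of them.

Yes, valid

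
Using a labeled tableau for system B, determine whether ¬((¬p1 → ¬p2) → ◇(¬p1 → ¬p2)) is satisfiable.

Unsatisfiable (every branch closes)

1. ¬((¬p1 → ¬p2) → ◇(¬p1 → ¬p2)), u
2. ¬p1 → ¬p2, u   [¬→-rule on 1]
3. ¬◇(¬p1 → ¬p2), u   [¬→-rule on 1]
4. ¬(¬p1 → ¬p2), u   [¬◇-rule on 3 via uRu]
5. ¬p1, u   [¬→-rule on 4]
6. p2, u   [¬→-rule on 4]
7. ¬p2, u   [→-rule on 2 (branches; this branch)]
Accessibility: uRu
Branch closes: p2 and ¬p2 both at u.
(One branch shown.) All branches close.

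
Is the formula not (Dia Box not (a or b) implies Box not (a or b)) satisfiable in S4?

Satisfiable (open branch found)

1. not (Dia Box not (a or b) implies Box not (a or b)), 0
2. Dia Box not (a or b), 0   [neg-implies-rule on 1]
3. not Box not (a or b), 0   [neg-implies-rule on 1]
4. Box not (a or b), 1   [Dia-rule on 2: fresh world 1, 0R1]
5. not (a or b), 1   [Box-rule on 4 via 1R1]
6. not a, 1   [neg-or-rule on 5]
7. not b, 1   [neg-or-rule on 5]
8. a or b, 2   [neg-Box-rule on 3: fresh world 2, 0R2]
9. b, 2   [or-rule on 8 (branches; this branch)]
Accessibility: 0R0, 0R1, 0R2, 1R1, 2R2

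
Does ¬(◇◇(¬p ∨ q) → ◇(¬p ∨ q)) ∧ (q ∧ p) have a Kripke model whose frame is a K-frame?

Satisfiable (open branch found)

1. ¬(◇◇(¬p ∨ q) → ◇(¬p ∨ q)) ∧ (q ∧ p), w0
2. ¬(◇◇(¬p ∨ q) → ◇(¬p ∨ q)), w0
3. q ∧ p, w0
4. ◇◇(¬p ∨ q), w0
5. ¬◇(¬p ∨ q), w0
6. q, w0
7. p, w0
8. ◇(¬p ∨ q), w1
9. ¬(¬p ∨ q), w1
10. p, w1
11. ¬q, w1
12. ¬p ∨ q, w2
13. q, w2
Accessibility: w0Rw1, w1Rw2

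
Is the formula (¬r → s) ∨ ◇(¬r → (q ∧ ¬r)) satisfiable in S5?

1. (¬r → s) ∨ ◇(¬r → (q ∧ ¬r)), w0
2. ◇(¬r → (q ∧ ¬r)), w0
3. ¬r → (q ∧ ¬r), w1
4. q ∧ ¬r, w1
5. q, w1
6. ¬r, w1
Accessibility: w0Rw0, w0Rw1, w1Rw0, w1Rw1

Yes, satisfiable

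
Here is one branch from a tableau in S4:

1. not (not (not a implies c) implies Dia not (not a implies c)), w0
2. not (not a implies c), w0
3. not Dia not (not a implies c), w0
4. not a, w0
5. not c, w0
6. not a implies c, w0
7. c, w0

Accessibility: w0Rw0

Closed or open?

Both c and not c appear at w0.

Closed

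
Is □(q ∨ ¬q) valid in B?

Tableau for the negation ¬□(q ∨ ¬q):
1. ¬□(q ∨ ¬q), 0
2. ¬(q ∨ ¬q), 1
3. ¬q, 1
4. q, 1
Accessibility: 0R0, 0R1, 1R0, 1R1
Branch closes: q and ¬q both at 1.
All branches of the negation close; one closing branch shown above.

Valid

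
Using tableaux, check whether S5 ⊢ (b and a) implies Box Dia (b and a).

Tableau for the negation not ((b and a) implies Box Dia (b and a)):
1. not ((b and a) implies Box Dia (b and a)), u
2. b and a, u
3. not Box Dia (b and a), u
4. b, u
5. a, u
6. not Dia (b and a), v
7. not (b and a), u
8. not (b and a), v
9. not a, u
Accessibility: uRu, uRv, vRu, vRv
Branch closes: a and not a both at u.
Every branch of the negation's tableau closes; the branch above is one of them.

Valid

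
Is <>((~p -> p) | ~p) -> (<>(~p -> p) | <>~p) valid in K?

Valid

Tableau for the negation ~(<>((~p -> p) | ~p) -> (<>(~p -> p) | <>~p)):
1. ~(<>((~p -> p) | ~p) -> (<>(~p -> p) | <>~p)), 0
2. <>((~p -> p) | ~p), 0
3. ~(<>(~p -> p) | <>~p), 0
4. ~<>(~p -> p), 0
5. ~<>~p, 0
6. (~p -> p) | ~p, 1
7. ~(~p -> p), 1
8. ~p, 1
9. p, 1
Accessibility: 0R1
Branch closes: p and ~p both at 1.
All branches of the negation close; one closing branch shown above.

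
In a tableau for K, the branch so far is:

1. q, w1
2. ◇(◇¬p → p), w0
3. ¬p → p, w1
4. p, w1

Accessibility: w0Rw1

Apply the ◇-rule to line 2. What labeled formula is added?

a fresh world w2 with w0Rw2, and ◇¬p → p at w2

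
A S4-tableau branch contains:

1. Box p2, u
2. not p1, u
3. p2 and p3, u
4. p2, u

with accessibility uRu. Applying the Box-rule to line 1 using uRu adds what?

p2, u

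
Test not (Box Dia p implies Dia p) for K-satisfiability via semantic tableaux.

Satisfiable (open branch found)

1. not (Box Dia p implies Dia p), 0
2. Box Dia p, 0
3. not Dia p, 0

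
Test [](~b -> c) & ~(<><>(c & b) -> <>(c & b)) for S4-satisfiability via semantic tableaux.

1. [](~b -> c) & ~(<><>(c & b) -> <>(c & b)), w0
2. [](~b -> c), w0
3. ~(<><>(c & b) -> <>(c & b)), w0
4. <><>(c & b), w0
5. ~<>(c & b), w0
6. ~b -> c, w0
7. ~(c & b), w0
8. c, w0
9. ~b, w0
10. <>(c & b), w1
11. ~b -> c, w1
12. ~(c & b), w1
13. c, w1
14. ~b, w1
15. c & b, w2
16. c, w2
17. b, w2
18. ~b -> c, w2
19. ~(c & b), w2
20. ~b, w2
Accessibility: w0Rw0, w0Rw1, w0Rw2, w1Rw1, w1Rw2, w2Rw2
Branch closes: b and ~b both at w2.
Every branch closes; the branch above is one of them.

No, unsatisfiable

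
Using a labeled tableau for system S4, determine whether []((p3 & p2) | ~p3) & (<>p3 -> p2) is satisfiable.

1. []((p3 & p2) | ~p3) & (<>p3 -> p2), w0
2. []((p3 & p2) | ~p3), w0   [&-rule on 1]
3. <>p3 -> p2, w0   [&-rule on 1]
4. (p3 & p2) | ~p3, w0   [[]-rule on 2 via w0Rw0]
5. p2, w0   [->-rule on 3 (branches; this branch)]
6. ~p3, w0   [|-rule on 4 (branches; this branch)]
Accessibility: w0Rw0

Satisfiable (open branch found)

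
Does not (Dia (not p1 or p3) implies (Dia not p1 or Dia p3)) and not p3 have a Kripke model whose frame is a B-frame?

Unsatisfiable (every branch closes)

1. not (Dia (not p1 or p3) implies (Dia not p1 or Dia p3)) and not p3, 0
2. not (Dia (not p1 or p3) implies (Dia not p1 or Dia p3)), 0   [and-rule on 1]
3. not p3, 0   [and-rule on 1]
4. Dia (not p1 or p3), 0   [neg-implies-rule on 2]
5. not (Dia not p1 or Dia p3), 0   [neg-implies-rule on 2]
6. not Dia not p1, 0   [neg-or-rule on 5]
7. not Dia p3, 0   [neg-or-rule on 5]
8. p1, 0   [neg-Dia-rule on 6 via 0R0]
9. not p1 or p3, 1   [Dia-rule on 4: fresh world 1, 0R1]
10. p1, 1   [neg-Dia-rule on 6 via 0R1]
11. not p3, 1   [neg-Dia-rule on 7 via 0R1]
12. p3, 1   [or-rule on 9 (branches; this branch)]
Accessibility: 0R0, 0R1, 1R0, 1R1
Branch closes: p3 and not p3 both at 1.
(One branch shown.) All branches close.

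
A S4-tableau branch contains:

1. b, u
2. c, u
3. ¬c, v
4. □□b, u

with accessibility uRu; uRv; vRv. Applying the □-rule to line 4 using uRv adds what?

□b, v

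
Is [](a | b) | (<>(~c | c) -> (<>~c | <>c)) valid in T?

Tableau for the negation ~([](a | b) | (<>(~c | c) -> (<>~c | <>c))):
1. ~([](a | b) | (<>(~c | c) -> (<>~c | <>c))), u
2. ~[](a | b), u   [~|-rule on 1]
3. ~(<>(~c | c) -> (<>~c | <>c)), u   [~|-rule on 1]
4. <>(~c | c), u   [~->-rule on 3]
5. ~(<>~c | <>c), u   [~->-rule on 3]
6. ~<>~c, u   [~|-rule on 5]
7. ~<>c, u   [~|-rule on 5]
8. c, u   [~<>-rule on 6 via uRu]
9. ~c, u   [~<>-rule on 7 via uRu]
Accessibility: uRu
Branch closes: c and ~c both at u.
Every branch of the negation's tableau closes; the branch above is one of them.

Yes, valid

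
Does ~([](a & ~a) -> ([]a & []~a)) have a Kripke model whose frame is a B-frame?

Unsatisfiable

1. ~([](a & ~a) -> ([]a & []~a)), u
2. [](a & ~a), u
3. ~([]a & []~a), u
4. a & ~a, u
5. a, u
6. ~a, u
Accessibility: uRu
Branch closes: a and ~a both at u.
(One branch shown.) All branches close.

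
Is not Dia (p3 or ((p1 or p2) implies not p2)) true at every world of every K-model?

Not valid

Tableau for the negation Dia (p3 or ((p1 or p2) implies not p2)):
1. Dia (p3 or ((p1 or p2) implies not p2)), 0
2. p3 or ((p1 or p2) implies not p2), 1
3. (p1 or p2) implies not p2, 1
4. not p2, 1
Accessibility: 0R1
The negation has an open branch (countermodel exists).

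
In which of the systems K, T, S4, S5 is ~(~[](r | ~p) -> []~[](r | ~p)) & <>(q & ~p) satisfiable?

K, T, S4

S5-tableau for the formula:
1. ~(~[](r | ~p) -> []~[](r | ~p)) & <>(q & ~p), 0
2. ~(~[](r | ~p) -> []~[](r | ~p)), 0
3. <>(q & ~p), 0
4. ~[](r | ~p), 0
5. ~[]~[](r | ~p), 0
6. q & ~p, 1
7. q, 1
8. ~p, 1
9. ~(r | ~p), 2
10. ~r, 2
11. p, 2
12. [](r | ~p), 3
13. r | ~p, 0
14. r | ~p, 1
15. r | ~p, 2
16. r | ~p, 3
17. ~p, 0
18. ~p, 2
Accessibility: 0R0, 0R1, 0R2, 0R3, 1R0, 1R1, 1R2, 1R3, 2R0, 2R1, 2R2, 2R3, 3R0, 3R1, 3R2, 3R3
Branch closes: p and ~p both at 2.
Every branch closes (one shown): unsatisfiable in S5.
S4-tableau for the formula:
1. ~(~[](r | ~p) -> []~[](r | ~p)) & <>(q & ~p), 0
2. ~(~[](r | ~p) -> []~[](r | ~p)), 0
3. <>(q & ~p), 0
4. ~[](r | ~p), 0
5. ~[]~[](r | ~p), 0
6. q & ~p, 1
7. q, 1
8. ~p, 1
9. ~(r | ~p), 2
10. ~r, 2
11. p, 2
12. [](r | ~p), 3
13. r | ~p, 3
14. ~p, 3
Accessibility: 0R0, 0R1, 0R2, 0R3, 1R1, 2R2, 3R3
Complete open branch: satisfiable in S4, hence also in K, T (this S4-model is also a K-model and a T-model).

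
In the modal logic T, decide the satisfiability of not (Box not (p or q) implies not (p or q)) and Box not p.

1. not (Box not (p or q) implies not (p or q)) and Box not p, u
2. not (Box not (p or q) implies not (p or q)), u
3. Box not p, u
4. Box not (p or q), u
5. p or q, u
6. not p, u
7. not (p or q), u
8. not q, u
9. q, u
Accessibility: uRu
Branch closes: q and not q both at u.
Every branch closes; the branch above is one of them.

Unsatisfiable (every branch closes)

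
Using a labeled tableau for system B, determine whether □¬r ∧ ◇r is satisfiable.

1. □¬r ∧ ◇r, w0
2. □¬r, w0
3. ◇r, w0
4. ¬r, w0
5. r, w1
6. ¬r, w1
Accessibility: w0Rw0, w0Rw1, w1Rw0, w1Rw1
Branch closes: r and ¬r both at w1.
Every branch closes; the branch above is one of them.

No, unsatisfiable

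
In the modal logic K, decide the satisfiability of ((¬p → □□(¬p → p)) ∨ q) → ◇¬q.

1. ((¬p → □□(¬p → p)) ∨ q) → ◇¬q, w0
2. ◇¬q, w0
3. ¬q, w1
Accessibility: w0Rw1

Satisfiable (open branch found)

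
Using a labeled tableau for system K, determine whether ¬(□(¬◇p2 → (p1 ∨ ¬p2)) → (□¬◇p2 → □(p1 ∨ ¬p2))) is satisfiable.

1. ¬(□(¬◇p2 → (p1 ∨ ¬p2)) → (□¬◇p2 → □(p1 ∨ ¬p2))), w0
2. □(¬◇p2 → (p1 ∨ ¬p2)), w0
3. ¬(□¬◇p2 → □(p1 ∨ ¬p2)), w0
4. □¬◇p2, w0
5. ¬□(p1 ∨ ¬p2), w0
6. ¬(p1 ∨ ¬p2), w1
7. ¬p1, w1
8. p2, w1
9. ¬◇p2 → (p1 ∨ ¬p2), w1
10. ¬◇p2, w1
11. ◇p2, w1
12. p2, w2
13. ¬p2, w2
Accessibility: w0Rw1, w1Rw2
Branch closes: p2 and ¬p2 both at w2.
(One branch shown.) All branches close.

Unsatisfiable (every branch closes)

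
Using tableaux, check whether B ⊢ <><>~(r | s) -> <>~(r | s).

Invalid (countermodel exists)

Tableau for the negation ~(<><>~(r | s) -> <>~(r | s)):
1. ~(<><>~(r | s) -> <>~(r | s)), w0
2. <><>~(r | s), w0
3. ~<>~(r | s), w0
4. r | s, w0
5. s, w0
6. <>~(r | s), w1
7. r | s, w1
8. s, w1
9. ~(r | s), w2
10. ~r, w2
11. ~s, w2
Accessibility: w0Rw0, w0Rw1, w1Rw0, w1Rw1, w1Rw2, w2Rw1, w2Rw2
The negation has an open branch (countermodel exists).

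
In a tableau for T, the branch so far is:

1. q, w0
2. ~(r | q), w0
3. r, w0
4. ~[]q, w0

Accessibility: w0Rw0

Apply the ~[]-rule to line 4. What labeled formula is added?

a fresh world w1 with w0Rw1, and ~q at w1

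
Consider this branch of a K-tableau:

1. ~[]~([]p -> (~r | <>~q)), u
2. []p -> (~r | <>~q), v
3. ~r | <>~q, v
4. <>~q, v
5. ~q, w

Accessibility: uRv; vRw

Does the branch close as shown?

No atom appears with both signs at the same world.

Not closed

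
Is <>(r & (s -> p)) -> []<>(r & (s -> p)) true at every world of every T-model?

No, not valid

Tableau for the negation ~(<>(r & (s -> p)) -> []<>(r & (s -> p))):
1. ~(<>(r & (s -> p)) -> []<>(r & (s -> p))), w0
2. <>(r & (s -> p)), w0
3. ~[]<>(r & (s -> p)), w0
4. r & (s -> p), w1
5. r, w1
6. s -> p, w1
7. p, w1
8. ~<>(r & (s -> p)), w2
9. ~(r & (s -> p)), w2
10. ~(s -> p), w2
11. s, w2
12. ~p, w2
Accessibility: w0Rw0, w0Rw1, w0Rw2, w1Rw1, w2Rw2
The negation has an open branch (countermodel exists).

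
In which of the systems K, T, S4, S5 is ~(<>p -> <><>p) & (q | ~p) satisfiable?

K-tableau for the formula:
1. ~(<>p -> <><>p) & (q | ~p), w0
2. ~(<>p -> <><>p), w0
3. q | ~p, w0
4. <>p, w0
5. ~<><>p, w0
6. ~p, w0
7. p, w1
8. ~<>p, w1
Accessibility: w0Rw1
Complete open branch: satisfiable in K.
T-tableau for the formula:
1. ~(<>p -> <><>p) & (q | ~p), w0
2. ~(<>p -> <><>p), w0
3. q | ~p, w0
4. <>p, w0
5. ~<><>p, w0
6. ~<>p, w0
7. ~p, w0
8. p, w1
9. ~<>p, w1
10. ~p, w1
Accessibility: w0Rw0, w0Rw1, w1Rw1
Branch closes: p and ~p both at w1.
Every branch closes (one shown): unsatisfiable in T, hence also in S4, S5 (every S4/S5-frame is a T-frame).

K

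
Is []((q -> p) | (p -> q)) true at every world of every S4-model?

Tableau for the negation ~[]((q -> p) | (p -> q)):
1. ~[]((q -> p) | (p -> q)), 0
2. ~((q -> p) | (p -> q)), 1   [~[]-rule on 1: fresh world 1, 0R1]
3. ~(q -> p), 1   [~|-rule on 2]
4. ~(p -> q), 1   [~|-rule on 2]
5. q, 1   [~->-rule on 3]
6. ~p, 1   [~->-rule on 3]
7. p, 1   [~->-rule on 4]
8. ~q, 1   [~->-rule on 4]
Accessibility: 0R0, 0R1, 1R1
Branch closes: p and ~p both at 1.
All branches of the negation close; one closing branch shown above.

Yes, valid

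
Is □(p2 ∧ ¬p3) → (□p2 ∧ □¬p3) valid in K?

Valid in K

Tableau for the negation ¬(□(p2 ∧ ¬p3) → (□p2 ∧ □¬p3)):
1. ¬(□(p2 ∧ ¬p3) → (□p2 ∧ □¬p3)), u
2. □(p2 ∧ ¬p3), u
3. ¬(□p2 ∧ □¬p3), u
4. ¬□¬p3, u
5. p3, v
6. p2 ∧ ¬p3, v
7. p2, v
8. ¬p3, v
Accessibility: uRv
Branch closes: p3 and ¬p3 both at v.
All branches of the negation close; one closing branch shown above.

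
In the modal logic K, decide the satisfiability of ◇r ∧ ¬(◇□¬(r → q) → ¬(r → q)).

Satisfiable (open branch found)

1. ◇r ∧ ¬(◇□¬(r → q) → ¬(r → q)), u
2. ◇r, u
3. ¬(◇□¬(r → q) → ¬(r → q)), u
4. ◇□¬(r → q), u
5. r → q, u
6. q, u
7. r, v
8. □¬(r → q), w
Accessibility: uRv, uRw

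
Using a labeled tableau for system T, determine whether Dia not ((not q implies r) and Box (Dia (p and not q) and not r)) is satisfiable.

1. Dia not ((not q implies r) and Box (Dia (p and not q) and not r)), 0
2. not ((not q implies r) and Box (Dia (p and not q) and not r)), 1   [Dia-rule on 1: fresh world 1, 0R1]
3. not Box (Dia (p and not q) and not r), 1   [neg-and-rule on 2 (branches; this branch)]
4. not (Dia (p and not q) and not r), 2   [neg-Box-rule on 3: fresh world 2, 1R2]
5. r, 2   [neg-and-rule on 4 (branches; this branch)]
Accessibility: 0R0, 0R1, 1R1, 1R2, 2R2

Satisfiable (open branch found)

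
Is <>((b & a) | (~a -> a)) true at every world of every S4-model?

Tableau for the negation ~<>((b & a) | (~a -> a)):
1. ~<>((b & a) | (~a -> a)), 0
2. ~((b & a) | (~a -> a)), 0
3. ~(b & a), 0
4. ~(~a -> a), 0
5. ~a, 0
Accessibility: 0R0
The negation has an open branch (countermodel exists).

Invalid (countermodel exists)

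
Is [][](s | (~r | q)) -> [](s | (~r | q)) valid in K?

Invalid (countermodel exists)

Tableau for the negation ~([][](s | (~r | q)) -> [](s | (~r | q))):
1. ~([][](s | (~r | q)) -> [](s | (~r | q))), w0
2. [][](s | (~r | q)), w0   [~->-rule on 1]
3. ~[](s | (~r | q)), w0   [~->-rule on 1]
4. ~(s | (~r | q)), w1   [~[]-rule on 3: fresh world w1, w0Rw1]
5. ~s, w1   [~|-rule on 4]
6. ~(~r | q), w1   [~|-rule on 4]
7. r, w1   [~|-rule on 6]
8. ~q, w1   [~|-rule on 6]
9. [](s | (~r | q)), w1   [[]-rule on 2 via w0Rw1]
Accessibility: w0Rw1
The negation has an open branch (countermodel exists).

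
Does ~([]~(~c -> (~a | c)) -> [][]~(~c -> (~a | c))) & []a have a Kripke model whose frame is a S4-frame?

Unsatisfiable

1. ~([]~(~c -> (~a | c)) -> [][]~(~c -> (~a | c))) & []a, w0
2. ~([]~(~c -> (~a | c)) -> [][]~(~c -> (~a | c))), w0
3. []a, w0
4. []~(~c -> (~a | c)), w0
5. ~[][]~(~c -> (~a | c)), w0
6. a, w0
7. ~(~c -> (~a | c)), w0
8. ~c, w0
9. ~(~a | c), w0
10. ~[]~(~c -> (~a | c)), w1
11. a, w1
12. ~(~c -> (~a | c)), w1
13. ~c, w1
14. ~(~a | c), w1
15. ~c -> (~a | c), w2
16. a, w2
17. ~(~c -> (~a | c)), w2
18. ~c, w2
19. ~(~a | c), w2
20. ~a | c, w2
21. c, w2
Accessibility: w0Rw0, w0Rw1, w0Rw2, w1Rw1, w1Rw2, w2Rw2
Branch closes: c and ~c both at w2.
(One branch shown.) All branches close.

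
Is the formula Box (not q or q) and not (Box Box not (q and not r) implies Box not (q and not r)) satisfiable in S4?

Unsatisfiable (every branch closes)

1. Box (not q or q) and not (Box Box not (q and not r) implies Box not (q and not r)), 0
2. Box (not q or q), 0   [and-rule on 1]
3. not (Box Box not (q and not r) implies Box not (q and not r)), 0   [and-rule on 1]
4. Box Box not (q and not r), 0   [neg-implies-rule on 3]
5. not Box not (q and not r), 0   [neg-implies-rule on 3]
6. not q or q, 0   [Box-rule on 2 via 0R0]
7. Box not (q and not r), 0   [Box-rule on 4 via 0R0]
8. not (q and not r), 0   [Box-rule on 7 via 0R0]
9. q, 0   [or-rule on 6 (branches; this branch)]
10. r, 0   [neg-and-rule on 8 (branches; this branch)]
11. q and not r, 1   [neg-Box-rule on 5: fresh world 1, 0R1]
12. q, 1   [and-rule on 11]
13. not r, 1   [and-rule on 11]
14. not q or q, 1   [Box-rule on 2 via 0R1]
15. Box not (q and not r), 1   [Box-rule on 4 via 0R1]
16. not (q and not r), 1   [Box-rule on 7 via 0R1]
17. r, 1   [neg-and-rule on 16 (branches; this branch)]
Accessibility: 0R0, 0R1, 1R1
Branch closes: r and not r both at 1.
All branches of the tableau close; one closing branch shown above.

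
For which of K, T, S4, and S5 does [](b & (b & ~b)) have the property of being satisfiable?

K

K-tableau for the formula:
1. [](b & (b & ~b)), u
Complete open branch: satisfiable in K.
T-tableau for the formula:
1. [](b & (b & ~b)), u
2. b & (b & ~b), u
3. b, u
4. b & ~b, u
5. ~b, u
Accessibility: uRu
Branch closes: b and ~b both at u.
Every branch closes (one shown): unsatisfiable in T, hence also in S4, S5 (every S4/S5-frame is a T-frame).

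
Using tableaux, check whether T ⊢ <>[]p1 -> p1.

No, not valid

Tableau for the negation ~(<>[]p1 -> p1):
1. ~(<>[]p1 -> p1), u
2. <>[]p1, u
3. ~p1, u
4. []p1, v
5. p1, v
Accessibility: uRu, uRv, vRv
The negation has an open branch (countermodel exists).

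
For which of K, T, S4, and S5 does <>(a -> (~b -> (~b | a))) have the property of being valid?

T-tableau for the negation ~<>(a -> (~b -> (~b | a))):
1. ~<>(a -> (~b -> (~b | a))), 0
2. ~(a -> (~b -> (~b | a))), 0
3. a, 0
4. ~(~b -> (~b | a)), 0
5. ~b, 0
6. ~(~b | a), 0
7. b, 0
8. ~a, 0
Accessibility: 0R0
Branch closes: b and ~b both at 0.
Every branch closes (one shown): valid in T, hence also in S4, S5 (every theorem of T is a theorem of S4 and S5).
K-tableau for the negation ~<>(a -> (~b -> (~b | a))):
1. ~<>(a -> (~b -> (~b | a))), 0
Complete open branch: countermodel on a K-frame, so not valid in K.

T, S4, S5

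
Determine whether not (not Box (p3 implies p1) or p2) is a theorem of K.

Tableau for the negation not Box (p3 implies p1) or p2:
1. not Box (p3 implies p1) or p2, 0
2. p2, 0   [or-rule on 1 (branches; this branch)]
The negation has an open branch (countermodel exists).

Invalid (countermodel exists)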